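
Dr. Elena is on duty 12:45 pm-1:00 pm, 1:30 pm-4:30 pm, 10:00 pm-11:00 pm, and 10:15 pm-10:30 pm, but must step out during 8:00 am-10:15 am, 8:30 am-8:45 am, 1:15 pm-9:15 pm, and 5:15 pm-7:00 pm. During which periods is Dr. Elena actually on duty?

12:45 pm–1:00 pm, 10:00 pm–11:00 pm

A, merged: 12:45 pm–1:00 pm, 1:30 pm–4:30 pm, 10:00 pm–11:00 pm.
B, merged: 8:00 am–10:15 am, 1:15 pm–9:15 pm.
12:45 pm–1:00 pm: nothing removed.
1:30 pm–4:30 pm: entirely removed.
10:00 pm–11:00 pm: nothing removed.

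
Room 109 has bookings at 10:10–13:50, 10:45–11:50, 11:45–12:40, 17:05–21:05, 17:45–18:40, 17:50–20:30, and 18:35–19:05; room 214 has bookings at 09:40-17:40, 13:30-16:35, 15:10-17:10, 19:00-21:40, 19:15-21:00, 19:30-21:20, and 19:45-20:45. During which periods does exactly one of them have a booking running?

A, merged: 10:10–13:50, 17:05–21:05.
B, merged: 09:40–17:40, 19:00–21:40.
A \ B = 17:40–19:00.
B \ A = 09:40–10:10, 13:50–17:05, 21:05–21:40.
Union of the two gives the symmetric difference.

09:40–10:10, 13:50–17:05, 17:40–19:00, 21:05–21:40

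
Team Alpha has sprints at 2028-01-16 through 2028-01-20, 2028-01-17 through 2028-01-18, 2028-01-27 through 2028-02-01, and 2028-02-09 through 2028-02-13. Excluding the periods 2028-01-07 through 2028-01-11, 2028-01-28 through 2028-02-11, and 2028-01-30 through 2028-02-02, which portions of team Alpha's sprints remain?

2028-01-16 through 2028-01-20, 2028-01-27 through 2028-01-27, 2028-02-12 through 2028-02-13

First set merges to 2028-01-16 through 2028-01-20, 2028-01-27 through 2028-02-01, 2028-02-09 through 2028-02-13.
Second set merges to 2028-01-07 through 2028-01-11, 2028-01-28 through 2028-02-11.
2028-01-16 through 2028-01-20: no B overlap → unchanged.
2028-01-27 through 2028-02-01 minus B → 2028-01-27 through 2028-01-27.
2028-02-09 through 2028-02-13 minus B → 2028-02-12 through 2028-02-13.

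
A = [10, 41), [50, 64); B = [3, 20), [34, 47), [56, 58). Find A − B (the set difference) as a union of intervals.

[10, 41) with B removed leaves [20, 34).
[50, 64) with B removed leaves [50, 56), [58, 64).

[20, 34) ∪ [50, 56) ∪ [58, 64)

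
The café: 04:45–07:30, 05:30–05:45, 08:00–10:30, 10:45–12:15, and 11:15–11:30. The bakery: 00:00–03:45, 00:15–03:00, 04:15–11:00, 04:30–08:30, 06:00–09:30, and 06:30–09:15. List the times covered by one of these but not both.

00:00–03:45, 04:15–04:45, 07:30–08:00, 10:30–10:45, 11:00–12:15

A, merged: 04:45–07:30, 08:00–10:30, 10:45–12:15.
B, merged: 00:00–03:45, 04:15–11:00.
Only in the first: 11:00–12:15.
Only in the second: 00:00–03:45, 04:15–04:45, 07:30–08:00, 10:30–10:45.
Together these are the periods covered by exactly one.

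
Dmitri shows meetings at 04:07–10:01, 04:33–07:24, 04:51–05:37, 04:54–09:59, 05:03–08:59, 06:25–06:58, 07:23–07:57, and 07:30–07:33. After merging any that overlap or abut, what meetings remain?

04:33–07:24 overlaps/touches 04:07–10:01 → extend to 04:07–10:01.
04:51–05:37 overlaps/touches 04:07–10:01 → extend to 04:07–10:01.
04:54–09:59 overlaps/touches 04:07–10:01 → extend to 04:07–10:01.
05:03–08:59 overlaps/touches 04:07–10:01 → extend to 04:07–10:01.
06:25–06:58 overlaps/touches 04:07–10:01 → extend to 04:07–10:01.
07:23–07:57 overlaps/touches 04:07–10:01 → extend to 04:07–10:01.
07:30–07:33 overlaps/touches 04:07–10:01 → extend to 04:07–10:01.

04:07–10:01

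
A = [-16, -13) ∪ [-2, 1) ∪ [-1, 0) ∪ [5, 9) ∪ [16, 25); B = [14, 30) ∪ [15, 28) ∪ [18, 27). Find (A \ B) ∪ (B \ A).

First set merges to [-16, -13), [-2, 1), [5, 9), [16, 25).
Second set merges to [14, 30).
Only in the first: [-16, -13), [-2, 1), [5, 9).
Only in the second: [14, 16), [25, 30).
Together these are the periods covered by exactly one.

[-16, -13) ∪ [-2, 1) ∪ [5, 9) ∪ [14, 16) ∪ [25, 30)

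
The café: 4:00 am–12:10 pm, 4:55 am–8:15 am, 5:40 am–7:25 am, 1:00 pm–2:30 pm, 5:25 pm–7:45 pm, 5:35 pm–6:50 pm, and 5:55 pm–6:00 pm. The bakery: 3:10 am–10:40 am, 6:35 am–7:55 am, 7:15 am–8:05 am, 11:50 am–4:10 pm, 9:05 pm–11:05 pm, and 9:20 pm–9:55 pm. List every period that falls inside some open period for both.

A, merged: 4:00 am-12:10 pm, 1:00 pm-2:30 pm, 5:25 pm-7:45 pm.
B, merged: 3:10 am-10:40 am, 11:50 am-4:10 pm, 9:05 pm-11:05 pm.
4:00 am-12:10 pm meets the second set on 4:00 am-10:40 am, 11:50 am-12:10 pm.
1:00 pm-2:30 pm meets the second set on 1:00 pm-2:30 pm.
5:25 pm-7:45 pm: no overlap with the second set.

4:00 am-10:40 am, 11:50 am-12:10 pm, 1:00 pm-2:30 pm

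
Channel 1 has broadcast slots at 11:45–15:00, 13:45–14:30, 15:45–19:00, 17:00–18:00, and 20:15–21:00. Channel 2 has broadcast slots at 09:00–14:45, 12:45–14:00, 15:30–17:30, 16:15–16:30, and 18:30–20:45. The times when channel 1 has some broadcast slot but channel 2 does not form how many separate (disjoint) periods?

A, merged: 11:45-15:00, 15:45-19:00, 20:15-21:00.
B, merged: 09:00-14:45, 15:30-17:30, 18:30-20:45.
A \ B = 14:45-15:00, 17:30-18:30, 20:45-21:00.
That is 3 disjoint pieces.

3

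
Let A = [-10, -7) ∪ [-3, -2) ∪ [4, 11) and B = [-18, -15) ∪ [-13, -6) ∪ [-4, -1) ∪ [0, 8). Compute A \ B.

[8, 11)

[-10, -7): entirely removed.
[-3, -2): entirely removed.
[4, 11) \ B = [8, 11).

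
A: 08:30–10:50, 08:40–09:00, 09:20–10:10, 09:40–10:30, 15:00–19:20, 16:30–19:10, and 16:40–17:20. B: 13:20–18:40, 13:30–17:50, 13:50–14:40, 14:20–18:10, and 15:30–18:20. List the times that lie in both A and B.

Merge the first list: 08:30-10:50, 15:00-19:20.
Merge the second list: 13:20-18:40.
08:30-10:50 meets no B interval.
15:00-19:20 ∩ B → 15:00-18:40.

15:00-18:40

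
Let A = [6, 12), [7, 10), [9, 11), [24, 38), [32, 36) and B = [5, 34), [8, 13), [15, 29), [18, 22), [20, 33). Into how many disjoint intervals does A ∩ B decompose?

2

A, merged: [6, 12), [24, 38).
B, merged: [5, 34).
A ∩ B = [6, 12), [24, 34).
That is 2 disjoint pieces.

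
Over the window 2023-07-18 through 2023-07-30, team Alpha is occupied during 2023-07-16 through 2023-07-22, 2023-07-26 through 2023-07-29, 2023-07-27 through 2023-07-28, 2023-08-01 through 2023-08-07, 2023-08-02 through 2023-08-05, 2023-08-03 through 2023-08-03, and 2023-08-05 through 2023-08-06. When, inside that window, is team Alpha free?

After merging, the occupied span is 2023-07-16 through 2023-07-22, 2023-07-26 through 2023-07-29, 2023-08-01 through 2023-08-07.
Complement within 2023-07-18 through 2023-07-30: 2023-07-23 through 2023-07-25, 2023-07-30 through 2023-07-30.

2023-07-23 through 2023-07-25, 2023-07-30 through 2023-07-30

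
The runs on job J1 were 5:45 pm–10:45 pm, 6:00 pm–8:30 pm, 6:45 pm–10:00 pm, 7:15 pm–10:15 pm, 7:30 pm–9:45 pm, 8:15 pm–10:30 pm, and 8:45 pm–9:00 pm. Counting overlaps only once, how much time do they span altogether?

Merged: 5:45 pm-10:45 pm.
Length: 5 h.

5 h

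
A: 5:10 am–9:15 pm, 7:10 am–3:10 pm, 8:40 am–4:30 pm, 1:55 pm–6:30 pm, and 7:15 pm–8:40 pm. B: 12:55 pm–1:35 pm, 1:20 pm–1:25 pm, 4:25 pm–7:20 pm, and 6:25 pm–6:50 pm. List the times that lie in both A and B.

Merge the first list: 5:10 am-9:15 pm.
Merge the second list: 12:55 pm-1:35 pm, 4:25 pm-7:20 pm.
5:10 am-9:15 pm overlaps B on 12:55 pm-1:35 pm, 4:25 pm-7:20 pm.

12:55 pm-1:35 pm, 4:25 pm-7:20 pm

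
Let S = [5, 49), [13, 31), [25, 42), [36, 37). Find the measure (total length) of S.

44

Merged: [5, 49).
Length: 44.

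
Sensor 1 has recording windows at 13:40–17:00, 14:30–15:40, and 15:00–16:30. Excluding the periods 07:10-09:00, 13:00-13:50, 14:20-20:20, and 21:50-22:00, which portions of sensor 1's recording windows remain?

13:50–14:20

A, merged: 13:40–17:00.
13:40–17:00 with B removed leaves 13:50–14:20.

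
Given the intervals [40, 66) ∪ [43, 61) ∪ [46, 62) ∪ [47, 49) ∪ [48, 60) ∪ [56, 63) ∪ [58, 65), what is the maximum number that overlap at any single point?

At 58, 6 of the intervals are simultaneously active.
No point has more.

6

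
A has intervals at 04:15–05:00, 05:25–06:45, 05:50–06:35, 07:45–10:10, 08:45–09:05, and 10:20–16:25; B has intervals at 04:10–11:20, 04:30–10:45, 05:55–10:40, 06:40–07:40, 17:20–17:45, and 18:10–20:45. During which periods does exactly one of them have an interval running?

04:10–04:15, 05:00–05:25, 06:45–07:45, 10:10–10:20, 11:20–16:25, 17:20–17:45, 18:10–20:45

Merge the first list: 04:15–05:00, 05:25–06:45, 07:45–10:10, 10:20–16:25.
Merge the second list: 04:10–11:20, 17:20–17:45, 18:10–20:45.
A \ B = 11:20–16:25.
B \ A = 04:10–04:15, 05:00–05:25, 06:45–07:45, 10:10–10:20, 17:20–17:45, 18:10–20:45.
Union of the two gives the symmetric difference.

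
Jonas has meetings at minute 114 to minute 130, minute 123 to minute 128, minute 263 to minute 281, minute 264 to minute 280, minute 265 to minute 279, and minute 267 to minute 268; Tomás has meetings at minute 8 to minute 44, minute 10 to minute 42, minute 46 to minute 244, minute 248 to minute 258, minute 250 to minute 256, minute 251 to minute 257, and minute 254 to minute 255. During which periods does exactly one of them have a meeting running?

A, merged: minute 114 to minute 130, minute 263 to minute 281.
B, merged: minute 8 to minute 44, minute 46 to minute 244, minute 248 to minute 258.
A \ B = minute 263 to minute 281.
B \ A = minute 8 to minute 44, minute 46 to minute 114, minute 130 to minute 244, minute 248 to minute 258.
Union of the two gives the symmetric difference.

minute 8 to minute 44, minute 46 to minute 114, minute 130 to minute 244, minute 248 to minute 258, minute 263 to minute 281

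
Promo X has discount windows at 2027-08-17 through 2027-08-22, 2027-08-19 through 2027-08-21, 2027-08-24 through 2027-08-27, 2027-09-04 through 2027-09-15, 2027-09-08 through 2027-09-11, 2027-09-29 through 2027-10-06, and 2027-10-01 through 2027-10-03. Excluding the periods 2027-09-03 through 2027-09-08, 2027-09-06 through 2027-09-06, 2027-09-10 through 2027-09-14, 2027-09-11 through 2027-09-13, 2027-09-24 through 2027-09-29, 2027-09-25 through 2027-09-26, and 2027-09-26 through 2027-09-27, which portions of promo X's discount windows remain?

2027-08-17 through 2027-08-22, 2027-08-24 through 2027-08-27, 2027-09-09 through 2027-09-09, 2027-09-15 through 2027-09-15, 2027-09-30 through 2027-10-06

A, merged: 2027-08-17 through 2027-08-22, 2027-08-24 through 2027-08-27, 2027-09-04 through 2027-09-15, 2027-09-29 through 2027-10-06.
B, merged: 2027-09-03 through 2027-09-08, 2027-09-10 through 2027-09-14, 2027-09-24 through 2027-09-29.
2027-08-17 through 2027-08-22: nothing removed.
2027-08-24 through 2027-08-27: nothing removed.
2027-09-04 through 2027-09-15 \ B = 2027-09-09 through 2027-09-09, 2027-09-15 through 2027-09-15.
2027-09-29 through 2027-10-06 \ B = 2027-09-30 through 2027-10-06.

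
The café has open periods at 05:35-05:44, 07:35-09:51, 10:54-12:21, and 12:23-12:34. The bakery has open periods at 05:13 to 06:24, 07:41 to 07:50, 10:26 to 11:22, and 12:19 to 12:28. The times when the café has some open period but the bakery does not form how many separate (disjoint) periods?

A \ B = 07:35–07:41, 07:50–09:51, 11:22–12:19, 12:28–12:34.
That is 4 disjoint pieces.

4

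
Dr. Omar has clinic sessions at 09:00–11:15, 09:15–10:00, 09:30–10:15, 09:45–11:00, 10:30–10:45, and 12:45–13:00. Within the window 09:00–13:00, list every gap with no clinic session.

Covered (merged): 09:00-11:15, 12:45-13:00.
Uncovered inside 09:00-13:00: 11:15-12:45.

11:15-12:45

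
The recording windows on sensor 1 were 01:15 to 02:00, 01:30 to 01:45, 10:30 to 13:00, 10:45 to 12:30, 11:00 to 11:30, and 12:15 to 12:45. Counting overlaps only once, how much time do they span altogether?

3 h 15 min

Merged: 01:15-02:00, 10:30-13:00.
Lengths: 45 min + 2 h 30 min = 3 h 15 min.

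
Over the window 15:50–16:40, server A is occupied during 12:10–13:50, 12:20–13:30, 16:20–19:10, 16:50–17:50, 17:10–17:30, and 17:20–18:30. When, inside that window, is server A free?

15:50-16:20

After merging, the occupied span is 12:10-13:50, 16:20-19:10.
Uncovered inside 15:50-16:40: 15:50-16:20.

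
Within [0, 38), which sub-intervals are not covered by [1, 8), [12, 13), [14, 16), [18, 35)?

[0, 1) ∪ [8, 12) ∪ [13, 14) ∪ [16, 18) ∪ [35, 38)

The merged coverage is [1, 8), [12, 13), [14, 16), [18, 35).
Uncovered inside [0, 38): [0, 1), [8, 12), [13, 14), [16, 18), [35, 38).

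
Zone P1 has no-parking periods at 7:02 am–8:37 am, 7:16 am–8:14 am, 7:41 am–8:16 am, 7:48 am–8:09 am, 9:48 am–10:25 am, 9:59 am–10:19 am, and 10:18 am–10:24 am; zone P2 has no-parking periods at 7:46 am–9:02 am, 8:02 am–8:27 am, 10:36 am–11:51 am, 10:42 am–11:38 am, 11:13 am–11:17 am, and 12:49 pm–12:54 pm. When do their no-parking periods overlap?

A, merged: 7:02 am–8:37 am, 9:48 am–10:25 am.
B, merged: 7:46 am–9:02 am, 10:36 am–11:51 am, 12:49 pm–12:54 pm.
7:02 am–8:37 am ∩ B → 7:46 am–8:37 am.
9:48 am–10:25 am meets no B interval.

7:46 am–8:37 am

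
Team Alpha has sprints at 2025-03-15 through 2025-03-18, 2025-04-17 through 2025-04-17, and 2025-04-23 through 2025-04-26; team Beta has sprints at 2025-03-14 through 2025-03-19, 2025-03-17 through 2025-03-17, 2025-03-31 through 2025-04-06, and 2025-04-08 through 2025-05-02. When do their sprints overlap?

Second set merges to 2025-03-14 through 2025-03-19, 2025-03-31 through 2025-04-06, 2025-04-08 through 2025-05-02.
2025-03-15 through 2025-03-18 ∩ B → 2025-03-15 through 2025-03-18.
2025-04-17 through 2025-04-17 ∩ B → 2025-04-17 through 2025-04-17.
2025-04-23 through 2025-04-26 ∩ B → 2025-04-23 through 2025-04-26.

2025-03-15 through 2025-03-18, 2025-04-17 through 2025-04-17, 2025-04-23 through 2025-04-26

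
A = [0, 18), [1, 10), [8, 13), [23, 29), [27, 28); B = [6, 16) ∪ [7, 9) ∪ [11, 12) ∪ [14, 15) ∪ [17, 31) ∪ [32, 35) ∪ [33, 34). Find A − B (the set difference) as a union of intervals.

[0, 6) ∪ [16, 17)

Merge the first list: [0, 18), [23, 29).
Merge the second list: [6, 16), [17, 31), [32, 35).
[0, 18) \ B = [0, 6), [16, 17).
[23, 29): entirely removed.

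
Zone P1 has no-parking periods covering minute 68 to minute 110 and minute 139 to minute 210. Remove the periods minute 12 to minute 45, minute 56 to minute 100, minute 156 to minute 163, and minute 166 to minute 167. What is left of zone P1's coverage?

minute 100 to minute 110, minute 139 to minute 156, minute 163 to minute 166, minute 167 to minute 210

minute 68 to minute 110 minus B → minute 100 to minute 110.
minute 139 to minute 210 minus B → minute 139 to minute 156, minute 163 to minute 166, minute 167 to minute 210.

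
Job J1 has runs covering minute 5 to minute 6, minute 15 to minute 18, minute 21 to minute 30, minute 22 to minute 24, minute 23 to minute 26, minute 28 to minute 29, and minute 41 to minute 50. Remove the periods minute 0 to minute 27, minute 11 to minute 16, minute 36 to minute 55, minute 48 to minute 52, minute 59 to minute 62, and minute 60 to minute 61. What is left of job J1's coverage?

minute 27 to minute 30

Merge the first list: minute 5 to minute 6, minute 15 to minute 18, minute 21 to minute 30, minute 41 to minute 50.
Merge the second list: minute 0 to minute 27, minute 36 to minute 55, minute 59 to minute 62.
minute 5 to minute 6 lies entirely inside B → drops out.
minute 15 to minute 18 lies entirely inside B → drops out.
minute 21 to minute 30 with B removed leaves minute 27 to minute 30.
minute 41 to minute 50 lies entirely inside B → drops out.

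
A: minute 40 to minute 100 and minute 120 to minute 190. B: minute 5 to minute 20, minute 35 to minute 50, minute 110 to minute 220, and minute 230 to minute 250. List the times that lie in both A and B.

minute 40 to minute 50, minute 120 to minute 190

minute 40 to minute 100 meets the second set on minute 40 to minute 50.
minute 120 to minute 190 meets the second set on minute 120 to minute 190.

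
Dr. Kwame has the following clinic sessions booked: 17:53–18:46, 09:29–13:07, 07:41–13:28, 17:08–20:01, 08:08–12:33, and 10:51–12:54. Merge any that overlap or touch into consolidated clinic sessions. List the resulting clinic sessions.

07:41–13:28, 17:08–20:01

Sort by start: 07:41–13:28, 08:08–12:33, 09:29–13:07, 10:51–12:54, 17:08–20:01, 17:53–18:46.
08:08–12:33 overlaps/touches 07:41–13:28 → extend to 07:41–13:28.
09:29–13:07 overlaps/touches 07:41–13:28 → extend to 07:41–13:28.
10:51–12:54 overlaps/touches 07:41–13:28 → extend to 07:41–13:28.
17:08–20:01 is disjoint → start new block.
17:53–18:46 overlaps/touches 17:08–20:01 → extend to 17:08–20:01.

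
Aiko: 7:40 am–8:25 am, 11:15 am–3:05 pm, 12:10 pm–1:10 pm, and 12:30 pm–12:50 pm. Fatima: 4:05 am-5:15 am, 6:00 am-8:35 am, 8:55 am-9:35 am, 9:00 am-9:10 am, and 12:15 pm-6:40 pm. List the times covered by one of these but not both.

4:05 am-5:15 am, 6:00 am-7:40 am, 8:25 am-8:35 am, 8:55 am-9:35 am, 11:15 am-12:15 pm, 3:05 pm-6:40 pm

Merge the first list: 7:40 am-8:25 am, 11:15 am-3:05 pm.
Merge the second list: 4:05 am-5:15 am, 6:00 am-8:35 am, 8:55 am-9:35 am, 12:15 pm-6:40 pm.
A but not B: 11:15 am-12:15 pm.
B but not A: 4:05 am-5:15 am, 6:00 am-7:40 am, 8:25 am-8:35 am, 8:55 am-9:35 am, 3:05 pm-6:40 pm.
Combining gives A △ B.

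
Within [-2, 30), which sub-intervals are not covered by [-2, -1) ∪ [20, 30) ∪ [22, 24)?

[-1, 20)

The merged coverage is [-2, -1), [20, 30).
Uncovered inside [-2, 30): [-1, 20).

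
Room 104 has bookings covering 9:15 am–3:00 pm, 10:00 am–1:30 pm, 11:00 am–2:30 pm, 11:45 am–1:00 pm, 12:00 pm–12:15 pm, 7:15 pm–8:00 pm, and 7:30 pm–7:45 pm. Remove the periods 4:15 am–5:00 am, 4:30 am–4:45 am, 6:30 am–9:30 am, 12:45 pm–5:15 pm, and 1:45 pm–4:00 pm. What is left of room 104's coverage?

First set merges to 9:15 am–3:00 pm, 7:15 pm–8:00 pm.
Second set merges to 4:15 am–5:00 am, 6:30 am–9:30 am, 12:45 pm–5:15 pm.
9:15 am–3:00 pm minus B → 9:30 am–12:45 pm.
7:15 pm–8:00 pm: no B overlap → unchanged.

9:30 am–12:45 pm, 7:15 pm–8:00 pm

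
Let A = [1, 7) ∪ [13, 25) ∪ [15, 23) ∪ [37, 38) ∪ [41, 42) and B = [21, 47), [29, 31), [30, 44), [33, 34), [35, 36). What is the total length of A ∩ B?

A, merged: [1, 7), [13, 25), [37, 38), [41, 42).
B, merged: [21, 47).
A ∩ B = [21, 25), [37, 38), [41, 42).
Total: 4 + 1 + 1 = 6.

6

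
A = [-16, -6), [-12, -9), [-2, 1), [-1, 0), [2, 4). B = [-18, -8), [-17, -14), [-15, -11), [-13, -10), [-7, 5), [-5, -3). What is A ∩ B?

First set merges to [-16, -6), [-2, 1), [2, 4).
Second set merges to [-18, -8), [-7, 5).
[-16, -6) meets the second set on [-16, -8), [-7, -6).
[-2, 1) meets the second set on [-2, 1).
[2, 4) meets the second set on [2, 4).

[-16, -8) ∪ [-7, -6) ∪ [-2, 1) ∪ [2, 4)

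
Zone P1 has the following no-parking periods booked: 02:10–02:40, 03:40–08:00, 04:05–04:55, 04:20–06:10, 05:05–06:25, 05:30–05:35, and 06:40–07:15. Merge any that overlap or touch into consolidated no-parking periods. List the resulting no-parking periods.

02:10–02:40, 03:40–08:00

03:40–08:00 is disjoint → start new block.
04:05–04:55 overlaps/touches 03:40–08:00 → extend to 03:40–08:00.
04:20–06:10 overlaps/touches 03:40–08:00 → extend to 03:40–08:00.
05:05–06:25 overlaps/touches 03:40–08:00 → extend to 03:40–08:00.
05:30–05:35 overlaps/touches 03:40–08:00 → extend to 03:40–08:00.
06:40–07:15 overlaps/touches 03:40–08:00 → extend to 03:40–08:00.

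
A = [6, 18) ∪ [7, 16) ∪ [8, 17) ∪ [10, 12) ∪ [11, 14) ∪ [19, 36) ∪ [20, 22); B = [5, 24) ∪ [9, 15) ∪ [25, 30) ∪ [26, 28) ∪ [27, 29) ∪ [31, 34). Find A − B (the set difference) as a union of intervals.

[24, 25) ∪ [30, 31) ∪ [34, 36)

Merge the first list: [6, 18), [19, 36).
Merge the second list: [5, 24), [25, 30), [31, 34).
[6, 18): fully covered by B → removed.
[19, 36) minus B → [24, 25), [30, 31), [34, 36).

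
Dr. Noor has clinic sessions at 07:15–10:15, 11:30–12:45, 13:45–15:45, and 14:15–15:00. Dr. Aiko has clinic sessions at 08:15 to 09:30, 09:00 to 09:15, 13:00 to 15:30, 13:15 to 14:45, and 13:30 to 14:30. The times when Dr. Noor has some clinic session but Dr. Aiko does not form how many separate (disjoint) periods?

4

A, merged: 07:15-10:15, 11:30-12:45, 13:45-15:45.
B, merged: 08:15-09:30, 13:00-15:30.
A \ B = 07:15-08:15, 09:30-10:15, 11:30-12:45, 15:30-15:45.
That is 4 disjoint pieces.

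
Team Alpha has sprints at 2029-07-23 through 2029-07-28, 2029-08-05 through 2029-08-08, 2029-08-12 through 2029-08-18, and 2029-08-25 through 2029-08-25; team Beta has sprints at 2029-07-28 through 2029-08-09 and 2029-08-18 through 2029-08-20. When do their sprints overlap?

2029-07-23 through 2029-07-28 meets the second set on 2029-07-28 through 2029-07-28.
2029-08-05 through 2029-08-08 meets the second set on 2029-08-05 through 2029-08-08.
2029-08-12 through 2029-08-18 meets the second set on 2029-08-18 through 2029-08-18.
2029-08-25 through 2029-08-25: no overlap with the second set.

2029-07-28 through 2029-07-28, 2029-08-05 through 2029-08-08, 2029-08-18 through 2029-08-18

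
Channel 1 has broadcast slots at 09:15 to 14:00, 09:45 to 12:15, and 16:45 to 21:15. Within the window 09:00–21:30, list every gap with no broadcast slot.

09:00-09:15, 14:00-16:45, 21:15-21:30

Covered (merged): 09:15-14:00, 16:45-21:15.
Uncovered inside 09:00-21:30: 09:00-09:15, 14:00-16:45, 21:15-21:30.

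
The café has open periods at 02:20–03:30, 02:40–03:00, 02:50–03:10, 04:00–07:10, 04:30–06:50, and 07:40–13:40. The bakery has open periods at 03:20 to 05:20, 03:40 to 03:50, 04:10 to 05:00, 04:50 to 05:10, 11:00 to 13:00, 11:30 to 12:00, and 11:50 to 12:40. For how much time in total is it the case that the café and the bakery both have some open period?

3 h 30 min

Merge the first list: 02:20–03:30, 04:00–07:10, 07:40–13:40.
Merge the second list: 03:20–05:20, 11:00–13:00.
A ∩ B = 03:20–03:30, 04:00–05:20, 11:00–13:00.
Total: 10 min + 1 h 20 min + 2 h = 3 h 30 min.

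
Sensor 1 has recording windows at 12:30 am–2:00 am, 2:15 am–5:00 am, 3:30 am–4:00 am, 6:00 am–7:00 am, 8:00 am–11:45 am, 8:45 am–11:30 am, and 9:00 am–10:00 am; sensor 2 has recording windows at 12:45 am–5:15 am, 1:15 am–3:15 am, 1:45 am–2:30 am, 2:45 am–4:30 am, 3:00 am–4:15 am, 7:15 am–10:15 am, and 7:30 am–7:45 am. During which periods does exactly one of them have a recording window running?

First set merges to 12:30 am–2:00 am, 2:15 am–5:00 am, 6:00 am–7:00 am, 8:00 am–11:45 am.
Second set merges to 12:45 am–5:15 am, 7:15 am–10:15 am.
Only in the first: 12:30 am–12:45 am, 6:00 am–7:00 am, 10:15 am–11:45 am.
Only in the second: 2:00 am–2:15 am, 5:00 am–5:15 am, 7:15 am–8:00 am.
Together these are the periods covered by exactly one.

12:30 am–12:45 am, 2:00 am–2:15 am, 5:00 am–5:15 am, 6:00 am–7:00 am, 7:15 am–8:00 am, 10:15 am–11:45 am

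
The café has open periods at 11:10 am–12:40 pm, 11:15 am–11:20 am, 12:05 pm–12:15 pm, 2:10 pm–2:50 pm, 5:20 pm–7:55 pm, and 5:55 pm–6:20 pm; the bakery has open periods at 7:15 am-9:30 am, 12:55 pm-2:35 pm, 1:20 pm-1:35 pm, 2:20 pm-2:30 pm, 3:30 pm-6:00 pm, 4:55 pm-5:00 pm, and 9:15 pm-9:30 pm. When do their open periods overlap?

2:10 pm–2:35 pm, 5:20 pm–6:00 pm

A, merged: 11:10 am–12:40 pm, 2:10 pm–2:50 pm, 5:20 pm–7:55 pm.
B, merged: 7:15 am–9:30 am, 12:55 pm–2:35 pm, 3:30 pm–6:00 pm, 9:15 pm–9:30 pm.
11:10 am–12:40 pm falls entirely outside B.
2:10 pm–2:50 pm overlaps B on 2:10 pm–2:35 pm.
5:20 pm–7:55 pm overlaps B on 5:20 pm–6:00 pm.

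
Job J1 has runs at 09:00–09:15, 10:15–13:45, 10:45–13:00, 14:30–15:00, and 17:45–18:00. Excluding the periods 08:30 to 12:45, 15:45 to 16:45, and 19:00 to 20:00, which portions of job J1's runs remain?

First set merges to 09:00-09:15, 10:15-13:45, 14:30-15:00, 17:45-18:00.
09:00-09:15: fully covered by B → removed.
10:15-13:45 minus B → 12:45-13:45.
14:30-15:00: no B overlap → unchanged.
17:45-18:00: no B overlap → unchanged.

12:45-13:45, 14:30-15:00, 17:45-18:00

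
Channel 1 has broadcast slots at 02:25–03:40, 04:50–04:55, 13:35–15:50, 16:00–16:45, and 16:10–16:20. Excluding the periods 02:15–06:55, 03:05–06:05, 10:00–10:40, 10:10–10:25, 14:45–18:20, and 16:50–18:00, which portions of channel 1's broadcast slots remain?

A, merged: 02:25-03:40, 04:50-04:55, 13:35-15:50, 16:00-16:45.
B, merged: 02:15-06:55, 10:00-10:40, 14:45-18:20.
02:25-03:40: entirely removed.
04:50-04:55: entirely removed.
13:35-15:50 \ B = 13:35-14:45.
16:00-16:45: entirely removed.

13:35-14:45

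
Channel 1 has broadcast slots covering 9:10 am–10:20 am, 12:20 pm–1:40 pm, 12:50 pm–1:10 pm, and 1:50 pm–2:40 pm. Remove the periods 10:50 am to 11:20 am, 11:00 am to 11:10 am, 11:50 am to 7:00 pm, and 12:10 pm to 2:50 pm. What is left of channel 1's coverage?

First set merges to 9:10 am–10:20 am, 12:20 pm–1:40 pm, 1:50 pm–2:40 pm.
Second set merges to 10:50 am–11:20 am, 11:50 am–7:00 pm.
9:10 am–10:20 am is untouched.
12:20 pm–1:40 pm lies entirely inside B → drops out.
1:50 pm–2:40 pm lies entirely inside B → drops out.

9:10 am–10:20 am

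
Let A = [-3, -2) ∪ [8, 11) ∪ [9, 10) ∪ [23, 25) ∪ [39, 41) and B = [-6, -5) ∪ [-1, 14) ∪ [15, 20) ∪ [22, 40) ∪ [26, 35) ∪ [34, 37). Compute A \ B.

[-3, -2) ∪ [40, 41)

Merge the first list: [-3, -2), [8, 11), [23, 25), [39, 41).
Merge the second list: [-6, -5), [-1, 14), [15, 20), [22, 40).
[-3, -2): no B overlap → unchanged.
[8, 11): fully covered by B → removed.
[23, 25): fully covered by B → removed.
[39, 41) minus B → [40, 41).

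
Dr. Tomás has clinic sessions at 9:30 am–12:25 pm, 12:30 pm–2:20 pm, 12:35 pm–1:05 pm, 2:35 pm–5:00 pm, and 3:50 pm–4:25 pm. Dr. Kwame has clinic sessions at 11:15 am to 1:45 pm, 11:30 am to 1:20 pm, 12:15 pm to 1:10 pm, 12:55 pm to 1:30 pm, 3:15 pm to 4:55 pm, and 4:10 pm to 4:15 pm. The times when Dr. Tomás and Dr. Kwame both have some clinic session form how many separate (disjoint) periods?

3

Merge the first list: 9:30 am–12:25 pm, 12:30 pm–2:20 pm, 2:35 pm–5:00 pm.
Merge the second list: 11:15 am–1:45 pm, 3:15 pm–4:55 pm.
A ∩ B = 11:15 am–12:25 pm, 12:30 pm–1:45 pm, 3:15 pm–4:55 pm.
That is 3 disjoint pieces.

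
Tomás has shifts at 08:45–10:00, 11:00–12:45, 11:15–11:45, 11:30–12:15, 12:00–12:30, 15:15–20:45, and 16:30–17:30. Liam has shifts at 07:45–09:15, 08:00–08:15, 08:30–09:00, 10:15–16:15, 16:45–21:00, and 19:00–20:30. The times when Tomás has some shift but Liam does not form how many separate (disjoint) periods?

First set merges to 08:45-10:00, 11:00-12:45, 15:15-20:45.
Second set merges to 07:45-09:15, 10:15-16:15, 16:45-21:00.
A \ B = 09:15-10:00, 16:15-16:45.
That is 2 disjoint pieces.

2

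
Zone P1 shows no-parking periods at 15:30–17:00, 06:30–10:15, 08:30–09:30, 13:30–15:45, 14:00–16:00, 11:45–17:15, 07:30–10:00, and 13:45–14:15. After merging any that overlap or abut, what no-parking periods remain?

06:30–10:15, 11:45–17:15

Sort by start: 06:30–10:15, 07:30–10:00, 08:30–09:30, 11:45–17:15, 13:30–15:45, 13:45–14:15, 14:00–16:00, 15:30–17:00.
07:30–10:00 overlaps/touches 06:30–10:15 → extend to 06:30–10:15.
08:30–09:30 overlaps/touches 06:30–10:15 → extend to 06:30–10:15.
11:45–17:15 is disjoint → start new block.
13:30–15:45 overlaps/touches 11:45–17:15 → extend to 11:45–17:15.
13:45–14:15 overlaps/touches 11:45–17:15 → extend to 11:45–17:15.
14:00–16:00 overlaps/touches 11:45–17:15 → extend to 11:45–17:15.
15:30–17:00 overlaps/touches 11:45–17:15 → extend to 11:45–17:15.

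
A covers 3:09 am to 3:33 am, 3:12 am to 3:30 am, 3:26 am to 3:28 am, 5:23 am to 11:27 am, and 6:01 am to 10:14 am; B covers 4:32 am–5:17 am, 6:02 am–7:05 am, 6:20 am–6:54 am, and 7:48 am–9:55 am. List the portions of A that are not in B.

3:09 am-3:33 am, 5:23 am-6:02 am, 7:05 am-7:48 am, 9:55 am-11:27 am

First set merges to 3:09 am-3:33 am, 5:23 am-11:27 am.
Second set merges to 4:32 am-5:17 am, 6:02 am-7:05 am, 7:48 am-9:55 am.
3:09 am-3:33 am is untouched.
5:23 am-11:27 am with B removed leaves 5:23 am-6:02 am, 7:05 am-7:48 am, 9:55 am-11:27 am.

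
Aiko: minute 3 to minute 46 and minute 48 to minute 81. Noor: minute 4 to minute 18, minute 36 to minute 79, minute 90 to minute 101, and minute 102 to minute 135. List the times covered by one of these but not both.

minute 3 to minute 4, minute 18 to minute 36, minute 46 to minute 48, minute 79 to minute 81, minute 90 to minute 101, minute 102 to minute 135

A but not B: minute 3 to minute 4, minute 18 to minute 36, minute 79 to minute 81.
B but not A: minute 46 to minute 48, minute 90 to minute 101, minute 102 to minute 135.
Combining gives A △ B.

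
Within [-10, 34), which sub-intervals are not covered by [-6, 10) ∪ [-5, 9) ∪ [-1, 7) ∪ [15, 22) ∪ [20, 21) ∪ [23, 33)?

Covered (merged): [-6, 10), [15, 22), [23, 33).
Complement within [-10, 34): [-10, -6), [10, 15), [22, 23), [33, 34).

[-10, -6) ∪ [10, 15) ∪ [22, 23) ∪ [33, 34)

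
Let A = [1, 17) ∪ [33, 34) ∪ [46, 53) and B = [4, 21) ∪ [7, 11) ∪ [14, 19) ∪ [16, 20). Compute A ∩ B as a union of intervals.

[4, 17)

B, merged: [4, 21).
[1, 17) overlaps B on [4, 17).
[33, 34) falls entirely outside B.
[46, 53) falls entirely outside B.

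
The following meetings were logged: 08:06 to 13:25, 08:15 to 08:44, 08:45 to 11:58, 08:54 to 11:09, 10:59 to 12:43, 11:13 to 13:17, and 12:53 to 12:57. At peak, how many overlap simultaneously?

Walk the sorted start/end points keeping a running depth.
The depth first hits 4 at 10:59.

4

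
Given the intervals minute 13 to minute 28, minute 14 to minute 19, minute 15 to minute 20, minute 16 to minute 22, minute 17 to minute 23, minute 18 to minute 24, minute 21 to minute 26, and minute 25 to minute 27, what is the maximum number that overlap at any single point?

6

Walk the sorted start/end points keeping a running depth.
The depth first hits 6 at minute 18.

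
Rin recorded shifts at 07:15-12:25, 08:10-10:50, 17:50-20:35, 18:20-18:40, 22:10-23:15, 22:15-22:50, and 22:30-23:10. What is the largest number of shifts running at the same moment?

Sweep endpoints in order; track running count of active intervals.
Peak of 3 reached at 22:30.

3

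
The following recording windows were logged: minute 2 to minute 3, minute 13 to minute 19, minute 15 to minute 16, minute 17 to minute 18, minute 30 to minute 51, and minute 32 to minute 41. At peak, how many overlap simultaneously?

2

Sweep endpoints in order; track running count of active intervals.
Peak of 2 reached at minute 15.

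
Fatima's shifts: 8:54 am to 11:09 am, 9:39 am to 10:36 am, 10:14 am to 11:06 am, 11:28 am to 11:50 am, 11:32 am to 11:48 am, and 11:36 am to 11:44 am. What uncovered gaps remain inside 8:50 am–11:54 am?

The merged coverage is 8:54 am-11:09 am, 11:28 am-11:50 am.
Complement within 8:50 am-11:54 am: 8:50 am-8:54 am, 11:09 am-11:28 am, 11:50 am-11:54 am.

8:50 am-8:54 am, 11:09 am-11:28 am, 11:50 am-11:54 am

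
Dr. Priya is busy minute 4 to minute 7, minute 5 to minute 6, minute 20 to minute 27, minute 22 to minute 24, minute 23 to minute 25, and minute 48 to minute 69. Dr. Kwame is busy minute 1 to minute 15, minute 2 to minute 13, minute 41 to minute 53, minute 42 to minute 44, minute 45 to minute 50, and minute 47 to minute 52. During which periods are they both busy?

A, merged: minute 4 to minute 7, minute 20 to minute 27, minute 48 to minute 69.
B, merged: minute 1 to minute 15, minute 41 to minute 53.
minute 4 to minute 7 meets the second set on minute 4 to minute 7.
minute 20 to minute 27: no overlap with the second set.
minute 48 to minute 69 meets the second set on minute 48 to minute 53.

minute 4 to minute 7, minute 48 to minute 53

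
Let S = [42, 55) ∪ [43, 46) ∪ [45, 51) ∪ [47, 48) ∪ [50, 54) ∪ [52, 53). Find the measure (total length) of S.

13

Merged: [42, 55).
Length: 13.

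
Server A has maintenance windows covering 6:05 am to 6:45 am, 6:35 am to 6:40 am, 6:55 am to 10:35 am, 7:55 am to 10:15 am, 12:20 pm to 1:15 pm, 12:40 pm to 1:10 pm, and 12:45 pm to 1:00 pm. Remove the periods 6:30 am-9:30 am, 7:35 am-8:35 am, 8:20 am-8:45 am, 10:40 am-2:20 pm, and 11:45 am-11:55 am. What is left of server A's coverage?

6:05 am-6:30 am, 9:30 am-10:35 am

First set merges to 6:05 am-6:45 am, 6:55 am-10:35 am, 12:20 pm-1:15 pm.
Second set merges to 6:30 am-9:30 am, 10:40 am-2:20 pm.
6:05 am-6:45 am \ B = 6:05 am-6:30 am.
6:55 am-10:35 am \ B = 9:30 am-10:35 am.
12:20 pm-1:15 pm: entirely removed.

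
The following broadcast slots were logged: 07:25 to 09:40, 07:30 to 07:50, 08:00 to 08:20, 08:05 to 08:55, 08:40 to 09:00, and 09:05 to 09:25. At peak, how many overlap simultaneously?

Walk the sorted start/end points keeping a running depth.
The depth first hits 3 at 08:05.

3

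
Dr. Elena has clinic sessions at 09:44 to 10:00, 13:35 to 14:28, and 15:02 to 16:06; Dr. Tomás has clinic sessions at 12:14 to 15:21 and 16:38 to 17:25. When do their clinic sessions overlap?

13:35–14:28, 15:02–15:21

09:44–10:00 falls entirely outside B.
13:35–14:28 overlaps B on 13:35–14:28.
15:02–16:06 overlaps B on 15:02–15:21.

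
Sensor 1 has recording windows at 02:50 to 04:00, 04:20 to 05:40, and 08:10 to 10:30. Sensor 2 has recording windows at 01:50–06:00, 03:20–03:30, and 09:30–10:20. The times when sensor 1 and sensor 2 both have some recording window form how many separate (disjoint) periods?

Second set merges to 01:50–06:00, 09:30–10:20.
A ∩ B = 02:50–04:00, 04:20–05:40, 09:30–10:20.
That is 3 disjoint pieces.

3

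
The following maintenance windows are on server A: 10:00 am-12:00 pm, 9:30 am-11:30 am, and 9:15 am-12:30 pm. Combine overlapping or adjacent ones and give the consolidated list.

Sort by start: 9:15 am-12:30 pm, 9:30 am-11:30 am, 10:00 am-12:00 pm.
9:30 am-11:30 am overlaps/touches 9:15 am-12:30 pm → extend to 9:15 am-12:30 pm.
10:00 am-12:00 pm overlaps/touches 9:15 am-12:30 pm → extend to 9:15 am-12:30 pm.

9:15 am-12:30 pm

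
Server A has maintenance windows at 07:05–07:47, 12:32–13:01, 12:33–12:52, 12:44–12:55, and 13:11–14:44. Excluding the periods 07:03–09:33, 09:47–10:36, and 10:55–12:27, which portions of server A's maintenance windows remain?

12:32-13:01, 13:11-14:44

Merge the first list: 07:05-07:47, 12:32-13:01, 13:11-14:44.
07:05-07:47: fully covered by B → removed.
12:32-13:01: no B overlap → unchanged.
13:11-14:44: no B overlap → unchanged.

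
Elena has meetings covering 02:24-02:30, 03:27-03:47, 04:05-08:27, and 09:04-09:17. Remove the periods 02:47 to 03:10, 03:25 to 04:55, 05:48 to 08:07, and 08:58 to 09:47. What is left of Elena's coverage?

02:24–02:30: nothing removed.
03:27–03:47: entirely removed.
04:05–08:27 \ B = 04:55–05:48, 08:07–08:27.
09:04–09:17: entirely removed.

02:24–02:30, 04:55–05:48, 08:07–08:27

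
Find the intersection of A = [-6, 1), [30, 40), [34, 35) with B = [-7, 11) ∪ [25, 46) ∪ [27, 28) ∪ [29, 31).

Merge the first list: [-6, 1), [30, 40).
Merge the second list: [-7, 11), [25, 46).
[-6, 1) meets the second set on [-6, 1).
[30, 40) meets the second set on [30, 40).

[-6, 1) ∪ [30, 40)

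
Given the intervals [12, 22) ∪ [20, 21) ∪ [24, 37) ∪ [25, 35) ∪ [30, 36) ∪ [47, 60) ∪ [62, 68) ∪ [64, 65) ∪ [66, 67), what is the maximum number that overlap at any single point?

Walk the sorted start/end points keeping a running depth.
The depth first hits 3 at 30.

3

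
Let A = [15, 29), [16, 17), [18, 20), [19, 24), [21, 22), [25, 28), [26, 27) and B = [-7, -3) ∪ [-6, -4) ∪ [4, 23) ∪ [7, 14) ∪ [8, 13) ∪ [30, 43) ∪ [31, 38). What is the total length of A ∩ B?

Merge the first list: [15, 29).
Merge the second list: [-7, -3), [4, 23), [30, 43).
A ∩ B = [15, 23).
Total: 8.

8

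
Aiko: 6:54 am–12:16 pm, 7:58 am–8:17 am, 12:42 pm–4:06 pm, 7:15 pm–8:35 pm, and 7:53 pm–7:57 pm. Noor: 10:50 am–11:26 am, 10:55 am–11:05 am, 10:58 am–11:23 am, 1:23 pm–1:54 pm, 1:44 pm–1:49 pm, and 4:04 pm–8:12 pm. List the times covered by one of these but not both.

First set merges to 6:54 am–12:16 pm, 12:42 pm–4:06 pm, 7:15 pm–8:35 pm.
Second set merges to 10:50 am–11:26 am, 1:23 pm–1:54 pm, 4:04 pm–8:12 pm.
Only in the first: 6:54 am–10:50 am, 11:26 am–12:16 pm, 12:42 pm–1:23 pm, 1:54 pm–4:04 pm, 8:12 pm–8:35 pm.
Only in the second: 4:06 pm–7:15 pm.
Together these are the periods covered by exactly one.

6:54 am–10:50 am, 11:26 am–12:16 pm, 12:42 pm–1:23 pm, 1:54 pm–4:04 pm, 4:06 pm–7:15 pm, 8:12 pm–8:35 pm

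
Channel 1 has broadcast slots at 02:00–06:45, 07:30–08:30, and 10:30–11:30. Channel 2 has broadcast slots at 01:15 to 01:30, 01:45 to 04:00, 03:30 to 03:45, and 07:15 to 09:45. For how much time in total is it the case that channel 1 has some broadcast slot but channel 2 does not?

B, merged: 01:15–01:30, 01:45–04:00, 07:15–09:45.
A \ B = 04:00–06:45, 10:30–11:30.
Total: 2 h 45 min + 1 h = 3 h 45 min.

3 h 45 min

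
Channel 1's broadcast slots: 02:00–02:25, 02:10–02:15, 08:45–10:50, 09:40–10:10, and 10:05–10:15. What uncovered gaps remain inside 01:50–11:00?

After merging, the occupied span is 02:00-02:25, 08:45-10:50.
Gaps within 01:50-11:00: 01:50-02:00, 02:25-08:45, 10:50-11:00.

01:50-02:00, 02:25-08:45, 10:50-11:00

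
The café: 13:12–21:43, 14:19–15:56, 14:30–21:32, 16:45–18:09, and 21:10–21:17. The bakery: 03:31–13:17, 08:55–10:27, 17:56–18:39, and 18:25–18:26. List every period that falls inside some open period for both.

13:12–13:17, 17:56–18:39

A, merged: 13:12–21:43.
B, merged: 03:31–13:17, 17:56–18:39.
13:12–21:43 ∩ B → 13:12–13:17, 17:56–18:39.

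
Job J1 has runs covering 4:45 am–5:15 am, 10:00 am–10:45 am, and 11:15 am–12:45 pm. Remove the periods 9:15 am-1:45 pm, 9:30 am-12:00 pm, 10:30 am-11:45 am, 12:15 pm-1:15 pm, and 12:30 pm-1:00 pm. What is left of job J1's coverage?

4:45 am–5:15 am

Second set merges to 9:15 am–1:45 pm.
4:45 am–5:15 am is untouched.
10:00 am–10:45 am lies entirely inside B → drops out.
11:15 am–12:45 pm lies entirely inside B → drops out.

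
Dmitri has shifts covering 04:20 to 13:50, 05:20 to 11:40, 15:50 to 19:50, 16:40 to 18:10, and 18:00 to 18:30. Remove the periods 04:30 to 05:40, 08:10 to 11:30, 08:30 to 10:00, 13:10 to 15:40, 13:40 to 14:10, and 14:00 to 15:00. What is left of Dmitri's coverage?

A, merged: 04:20–13:50, 15:50–19:50.
B, merged: 04:30–05:40, 08:10–11:30, 13:10–15:40.
04:20–13:50 \ B = 04:20–04:30, 05:40–08:10, 11:30–13:10.
15:50–19:50: nothing removed.

04:20–04:30, 05:40–08:10, 11:30–13:10, 15:50–19:50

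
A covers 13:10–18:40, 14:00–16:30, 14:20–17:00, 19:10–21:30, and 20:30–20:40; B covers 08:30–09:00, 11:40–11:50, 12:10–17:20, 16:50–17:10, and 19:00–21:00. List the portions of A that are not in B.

Merge the first list: 13:10–18:40, 19:10–21:30.
Merge the second list: 08:30–09:00, 11:40–11:50, 12:10–17:20, 19:00–21:00.
13:10–18:40 minus B → 17:20–18:40.
19:10–21:30 minus B → 21:00–21:30.

17:20–18:40, 21:00–21:30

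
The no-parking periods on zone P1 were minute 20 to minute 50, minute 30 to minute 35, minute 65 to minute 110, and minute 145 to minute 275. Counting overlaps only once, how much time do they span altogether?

Merged: minute 20 to minute 50, minute 65 to minute 110, minute 145 to minute 275.
Lengths: 30 minutes + 45 minutes + 130 minutes = 205 minutes.

205 minutes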